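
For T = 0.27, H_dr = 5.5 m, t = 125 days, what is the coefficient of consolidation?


Result: 0.06534 m^2/day

Derivation:
Using cv = T * H_dr^2 / t
H_dr^2 = 5.5^2 = 30.25
cv = 0.27 * 30.25 / 125
cv = 0.06534 m^2/day


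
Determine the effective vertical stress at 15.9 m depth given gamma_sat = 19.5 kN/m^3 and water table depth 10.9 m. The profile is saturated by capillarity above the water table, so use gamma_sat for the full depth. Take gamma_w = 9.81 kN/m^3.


Total stress = gamma_sat * depth
sigma = 19.5 * 15.9 = 310.05 kPa
Pore water pressure u = gamma_w * (depth - d_wt)
u = 9.81 * (15.9 - 10.9) = 49.05 kPa
Effective stress = sigma - u
sigma' = 310.05 - 49.05 = 261.0 kPa


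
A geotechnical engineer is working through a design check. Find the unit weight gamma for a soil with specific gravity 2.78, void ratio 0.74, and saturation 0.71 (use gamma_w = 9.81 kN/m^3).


Using gamma = gamma_w * (Gs + S*e) / (1 + e)
Numerator: Gs + S*e = 2.78 + 0.71*0.74 = 3.3054
Denominator: 1 + e = 1 + 0.74 = 1.74
gamma = 9.81 * 3.3054 / 1.74
gamma = 18.636 kN/m^3


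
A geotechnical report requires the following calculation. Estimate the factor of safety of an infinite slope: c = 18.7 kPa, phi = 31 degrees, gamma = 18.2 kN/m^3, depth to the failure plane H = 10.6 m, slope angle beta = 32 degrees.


Result: 1.177

Derivation:
Using Fs = c / (gamma*H*sin(beta)*cos(beta)) + tan(phi)/tan(beta)
Cohesion contribution = 18.7 / (18.2*10.6*sin(32)*cos(32))
Cohesion contribution = 0.215692
Friction contribution = tan(31)/tan(32) = 0.961578
Fs = 0.215692 + 0.961578
Fs = 1.177


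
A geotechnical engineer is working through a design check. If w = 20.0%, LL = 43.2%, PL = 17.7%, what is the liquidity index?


Result: 0.09

Derivation:
First compute the plasticity index:
PI = LL - PL = 43.2 - 17.7 = 25.5
Then compute the liquidity index:
LI = (w - PL) / PI
LI = (20.0 - 17.7) / 25.5
LI = 0.09


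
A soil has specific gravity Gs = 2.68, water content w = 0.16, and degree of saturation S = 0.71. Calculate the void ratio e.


Result: 0.6039

Derivation:
Using the relation e = Gs * w / S
e = 2.68 * 0.16 / 0.71
e = 0.6039


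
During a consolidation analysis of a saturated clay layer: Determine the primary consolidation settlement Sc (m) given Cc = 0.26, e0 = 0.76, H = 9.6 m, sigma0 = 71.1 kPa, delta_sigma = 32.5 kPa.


Using Sc = Cc * H / (1 + e0) * log10((sigma0 + delta_sigma) / sigma0)
Stress ratio = (71.1 + 32.5) / 71.1 = 1.4571
log10(1.4571) = 0.16349
Cc * H / (1 + e0) = 0.26 * 9.6 / (1 + 0.76) = 1.41818
Sc = 1.41818 * 0.16349
Sc = 0.2319 m


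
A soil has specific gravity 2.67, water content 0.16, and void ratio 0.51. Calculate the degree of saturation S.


Using S = Gs * w / e
S = 2.67 * 0.16 / 0.51
S = 0.8376


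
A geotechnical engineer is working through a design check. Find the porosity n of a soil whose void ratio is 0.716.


Result: 0.4172

Derivation:
Using the relation n = e / (1 + e)
n = 0.716 / (1 + 0.716)
n = 0.716 / 1.716
n = 0.4172


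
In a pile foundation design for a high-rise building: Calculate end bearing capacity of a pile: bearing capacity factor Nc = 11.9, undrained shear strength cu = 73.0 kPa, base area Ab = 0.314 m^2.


Using Qb = Nc * cu * Ab
Qb = 11.9 * 73.0 * 0.314
Qb = 272.77 kN


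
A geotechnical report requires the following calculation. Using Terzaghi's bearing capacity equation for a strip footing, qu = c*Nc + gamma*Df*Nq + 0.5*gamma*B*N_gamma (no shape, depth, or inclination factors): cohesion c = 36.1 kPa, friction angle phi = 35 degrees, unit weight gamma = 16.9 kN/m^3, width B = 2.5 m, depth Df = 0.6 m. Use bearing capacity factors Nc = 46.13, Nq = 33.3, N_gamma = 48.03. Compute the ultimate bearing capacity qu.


Compute qu = c*Nc + gamma*Df*Nq + 0.5*gamma*B*N_gamma
Term 1: 36.1 * 46.13 = 1665.293
Term 2: 16.9 * 0.6 * 33.3 = 337.662
Term 3: 0.5 * 16.9 * 2.5 * 48.03 = 1014.63375
qu = 1665.293 + 337.662 + 1014.63375
qu = 3017.59 kPa


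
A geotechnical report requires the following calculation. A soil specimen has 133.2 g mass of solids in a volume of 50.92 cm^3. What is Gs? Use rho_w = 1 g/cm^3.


Using Gs = m_s / (V_s * rho_w)
Since rho_w = 1 g/cm^3:
Gs = 133.2 / 50.92
Gs = 2.616


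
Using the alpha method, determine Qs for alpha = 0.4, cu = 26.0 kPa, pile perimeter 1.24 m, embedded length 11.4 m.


Result: 147.01 kN

Derivation:
Using Qs = alpha * cu * perimeter * L
Qs = 0.4 * 26.0 * 1.24 * 11.4
Qs = 147.01 kN


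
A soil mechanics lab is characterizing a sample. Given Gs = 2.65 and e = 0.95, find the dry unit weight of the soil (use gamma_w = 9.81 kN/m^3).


Result: 13.332 kN/m^3

Derivation:
Using gamma_d = Gs * gamma_w / (1 + e)
gamma_d = 2.65 * 9.81 / (1 + 0.95)
gamma_d = 2.65 * 9.81 / 1.95
gamma_d = 13.332 kN/m^3


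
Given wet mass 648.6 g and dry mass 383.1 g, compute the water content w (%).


Using w = (m_wet - m_dry) / m_dry * 100
m_wet - m_dry = 648.6 - 383.1 = 265.5 g
w = 265.5 / 383.1 * 100
w = 69.3 %


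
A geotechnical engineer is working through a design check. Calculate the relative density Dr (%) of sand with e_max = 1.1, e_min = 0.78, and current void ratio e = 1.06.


Result: 12.5 %

Derivation:
Using Dr = (e_max - e) / (e_max - e_min) * 100
e_max - e = 1.1 - 1.06 = 0.04
e_max - e_min = 1.1 - 0.78 = 0.32
Dr = 0.04 / 0.32 * 100
Dr = 12.5 %


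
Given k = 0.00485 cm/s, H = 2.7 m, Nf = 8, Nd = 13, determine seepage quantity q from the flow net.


Convert k to m/s for unit consistency with H:
k = 0.00485 cm/s = 0.00485 / 100 m/s = 4.85e-05 m/s
Using q = k * H * Nf / Nd
Nf / Nd = 8 / 13 = 0.6154
q = 4.85e-05 * 2.7 * 0.6154
q = 8.058e-05 m^3/s per m


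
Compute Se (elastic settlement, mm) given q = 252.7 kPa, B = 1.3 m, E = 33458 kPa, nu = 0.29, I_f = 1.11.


Result: 9.982 mm

Derivation:
Using Se = q * B * (1 - nu^2) * I_f / E
1 - nu^2 = 1 - 0.29^2 = 0.9159
Se = 252.7 * 1.3 * 0.9159 * 1.11 / 33458
Se = 0.009982 m
Convert to mm: Se = 0.009982 * 1000 = 9.982 mm


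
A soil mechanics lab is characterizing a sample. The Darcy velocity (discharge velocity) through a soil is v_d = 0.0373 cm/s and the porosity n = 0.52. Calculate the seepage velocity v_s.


Result: 0.07173 cm/s

Derivation:
Using v_s = v_d / n
v_s = 0.0373 / 0.52
v_s = 0.07173 cm/s


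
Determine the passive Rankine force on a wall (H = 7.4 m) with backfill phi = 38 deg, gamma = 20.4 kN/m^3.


Compute passive earth pressure coefficient:
Kp = tan^2(45 + phi/2) = tan^2(64.0) = 4.203746
Compute passive force:
Pp = 0.5 * Kp * gamma * H^2
Pp = 0.5 * 4.203746 * 20.4 * 7.4^2
Pp = 2348.01 kN/m


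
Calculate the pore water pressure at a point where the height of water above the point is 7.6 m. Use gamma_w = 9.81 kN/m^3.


Result: 74.56 kPa

Derivation:
Using u = gamma_w * h_w
u = 9.81 * 7.6
u = 74.56 kPa


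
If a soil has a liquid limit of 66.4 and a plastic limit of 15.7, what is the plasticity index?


Using PI = LL - PL
PI = 66.4 - 15.7
PI = 50.7


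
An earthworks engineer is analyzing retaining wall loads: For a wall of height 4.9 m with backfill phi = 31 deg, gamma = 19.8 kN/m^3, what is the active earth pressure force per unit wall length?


Result: 76.09 kN/m

Derivation:
Compute active earth pressure coefficient:
Ka = tan^2(45 - phi/2) = tan^2(29.5) = 0.320099
Compute active force:
Pa = 0.5 * Ka * gamma * H^2
Pa = 0.5 * 0.320099 * 19.8 * 4.9^2
Pa = 76.09 kN/m


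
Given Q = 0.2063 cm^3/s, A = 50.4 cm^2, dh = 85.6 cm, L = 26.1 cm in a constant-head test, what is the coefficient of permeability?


Compute hydraulic gradient:
i = dh / L = 85.6 / 26.1 = 3.27969
Then apply Darcy's law:
k = Q / (A * i)
k = 0.2063 / (50.4 * 3.27969)
k = 0.2063 / 165.297
k = 0.001248 cm/s


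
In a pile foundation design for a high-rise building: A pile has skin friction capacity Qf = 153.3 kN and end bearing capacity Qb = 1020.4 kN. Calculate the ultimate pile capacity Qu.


Result: 1173.7 kN

Derivation:
Using Qu = Qf + Qb
Qu = 153.3 + 1020.4
Qu = 1173.7 kN


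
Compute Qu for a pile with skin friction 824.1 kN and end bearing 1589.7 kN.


Using Qu = Qf + Qb
Qu = 824.1 + 1589.7
Qu = 2413.8 kN


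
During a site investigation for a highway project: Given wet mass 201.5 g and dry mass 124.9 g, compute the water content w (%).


Using w = (m_wet - m_dry) / m_dry * 100
m_wet - m_dry = 201.5 - 124.9 = 76.6 g
w = 76.6 / 124.9 * 100
w = 61.33 %


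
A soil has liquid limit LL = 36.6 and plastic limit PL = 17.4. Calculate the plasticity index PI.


Result: 19.2

Derivation:
Using PI = LL - PL
PI = 36.6 - 17.4
PI = 19.2


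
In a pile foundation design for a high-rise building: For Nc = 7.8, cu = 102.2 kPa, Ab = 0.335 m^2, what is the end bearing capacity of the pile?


Using Qb = Nc * cu * Ab
Qb = 7.8 * 102.2 * 0.335
Qb = 267.05 kN


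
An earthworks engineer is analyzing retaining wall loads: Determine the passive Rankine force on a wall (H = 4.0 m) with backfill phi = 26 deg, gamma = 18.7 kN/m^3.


Compute passive earth pressure coefficient:
Kp = tan^2(45 + phi/2) = tan^2(58.0) = 2.561071
Compute passive force:
Pp = 0.5 * Kp * gamma * H^2
Pp = 0.5 * 2.561071 * 18.7 * 4.0^2
Pp = 383.14 kN/m


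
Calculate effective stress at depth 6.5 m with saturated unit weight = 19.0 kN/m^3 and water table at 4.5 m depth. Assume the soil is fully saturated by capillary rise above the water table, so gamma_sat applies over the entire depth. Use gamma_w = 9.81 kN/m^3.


Total stress = gamma_sat * depth
sigma = 19.0 * 6.5 = 123.5 kPa
Pore water pressure u = gamma_w * (depth - d_wt)
u = 9.81 * (6.5 - 4.5) = 19.62 kPa
Effective stress = sigma - u
sigma' = 123.5 - 19.62 = 103.88 kPa


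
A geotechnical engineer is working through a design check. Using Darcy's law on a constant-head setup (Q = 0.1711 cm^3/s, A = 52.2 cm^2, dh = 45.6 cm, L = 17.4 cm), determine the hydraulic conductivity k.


Compute hydraulic gradient:
i = dh / L = 45.6 / 17.4 = 2.62069
Then apply Darcy's law:
k = Q / (A * i)
k = 0.1711 / (52.2 * 2.62069)
k = 0.1711 / 136.8
k = 0.001251 cm/s


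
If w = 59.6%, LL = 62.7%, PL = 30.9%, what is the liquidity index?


First compute the plasticity index:
PI = LL - PL = 62.7 - 30.9 = 31.8
Then compute the liquidity index:
LI = (w - PL) / PI
LI = (59.6 - 30.9) / 31.8
LI = 0.903


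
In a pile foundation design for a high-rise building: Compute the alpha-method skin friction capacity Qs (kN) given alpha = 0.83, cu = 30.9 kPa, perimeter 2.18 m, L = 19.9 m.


Using Qs = alpha * cu * perimeter * L
Qs = 0.83 * 30.9 * 2.18 * 19.9
Qs = 1112.62 kN


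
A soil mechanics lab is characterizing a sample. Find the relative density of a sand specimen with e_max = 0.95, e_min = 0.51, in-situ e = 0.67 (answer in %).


Using Dr = (e_max - e) / (e_max - e_min) * 100
e_max - e = 0.95 - 0.67 = 0.28
e_max - e_min = 0.95 - 0.51 = 0.44
Dr = 0.28 / 0.44 * 100
Dr = 63.64 %


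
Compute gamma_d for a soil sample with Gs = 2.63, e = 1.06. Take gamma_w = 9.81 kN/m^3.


Using gamma_d = Gs * gamma_w / (1 + e)
gamma_d = 2.63 * 9.81 / (1 + 1.06)
gamma_d = 2.63 * 9.81 / 2.06
gamma_d = 12.524 kN/m^3


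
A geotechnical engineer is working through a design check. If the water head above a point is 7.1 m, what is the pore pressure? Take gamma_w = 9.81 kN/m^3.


Result: 69.65 kPa

Derivation:
Using u = gamma_w * h_w
u = 9.81 * 7.1
u = 69.65 kPa


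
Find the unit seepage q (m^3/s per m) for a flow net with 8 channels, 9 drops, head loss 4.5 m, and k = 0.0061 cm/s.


Convert k to m/s for unit consistency with H:
k = 0.0061 cm/s = 0.0061 / 100 m/s = 6.1e-05 m/s
Using q = k * H * Nf / Nd
Nf / Nd = 8 / 9 = 0.8889
q = 6.1e-05 * 4.5 * 0.8889
q = 0.000244 m^3/s per m


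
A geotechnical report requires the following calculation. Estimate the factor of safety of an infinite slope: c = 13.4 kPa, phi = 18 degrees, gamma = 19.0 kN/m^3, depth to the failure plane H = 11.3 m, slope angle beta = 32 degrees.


Result: 0.659

Derivation:
Using Fs = c / (gamma*H*sin(beta)*cos(beta)) + tan(phi)/tan(beta)
Cohesion contribution = 13.4 / (19.0*11.3*sin(32)*cos(32))
Cohesion contribution = 0.138881
Friction contribution = tan(18)/tan(32) = 0.51998
Fs = 0.138881 + 0.51998
Fs = 0.659


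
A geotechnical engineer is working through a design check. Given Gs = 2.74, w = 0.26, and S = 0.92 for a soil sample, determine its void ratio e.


Using the relation e = Gs * w / S
e = 2.74 * 0.26 / 0.92
e = 0.7743


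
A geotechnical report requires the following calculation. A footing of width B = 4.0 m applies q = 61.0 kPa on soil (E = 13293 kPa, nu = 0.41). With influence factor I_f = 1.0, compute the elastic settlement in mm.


Using Se = q * B * (1 - nu^2) * I_f / E
1 - nu^2 = 1 - 0.41^2 = 0.8319
Se = 61.0 * 4.0 * 0.8319 * 1.0 / 13293
Se = 0.015270 m
Convert to mm: Se = 0.015270 * 1000 = 15.27 mm


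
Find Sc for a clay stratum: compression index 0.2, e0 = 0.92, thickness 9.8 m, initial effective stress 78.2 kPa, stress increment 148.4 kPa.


Result: 0.4717 m

Derivation:
Using Sc = Cc * H / (1 + e0) * log10((sigma0 + delta_sigma) / sigma0)
Stress ratio = (78.2 + 148.4) / 78.2 = 2.8977
log10(2.8977) = 0.462053
Cc * H / (1 + e0) = 0.2 * 9.8 / (1 + 0.92) = 1.02083
Sc = 1.02083 * 0.462053
Sc = 0.4717 m


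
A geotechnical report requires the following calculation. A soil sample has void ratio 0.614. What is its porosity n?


Using the relation n = e / (1 + e)
n = 0.614 / (1 + 0.614)
n = 0.614 / 1.614
n = 0.3804


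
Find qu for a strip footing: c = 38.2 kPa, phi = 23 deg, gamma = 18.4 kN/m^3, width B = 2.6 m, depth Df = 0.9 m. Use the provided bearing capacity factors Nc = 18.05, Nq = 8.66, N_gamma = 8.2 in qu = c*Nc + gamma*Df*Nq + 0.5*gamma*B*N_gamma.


Compute qu = c*Nc + gamma*Df*Nq + 0.5*gamma*B*N_gamma
Term 1: 38.2 * 18.05 = 689.51
Term 2: 18.4 * 0.9 * 8.66 = 143.4096
Term 3: 0.5 * 18.4 * 2.6 * 8.2 = 196.144
qu = 689.51 + 143.4096 + 196.144
qu = 1029.06 kPa


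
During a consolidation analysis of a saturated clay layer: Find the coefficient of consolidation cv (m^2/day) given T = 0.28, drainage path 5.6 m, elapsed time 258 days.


Using cv = T * H_dr^2 / t
H_dr^2 = 5.6^2 = 31.36
cv = 0.28 * 31.36 / 258
cv = 0.03403 m^2/day


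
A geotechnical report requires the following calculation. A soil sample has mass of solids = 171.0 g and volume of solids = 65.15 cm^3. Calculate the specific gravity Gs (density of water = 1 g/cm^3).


Using Gs = m_s / (V_s * rho_w)
Since rho_w = 1 g/cm^3:
Gs = 171.0 / 65.15
Gs = 2.625


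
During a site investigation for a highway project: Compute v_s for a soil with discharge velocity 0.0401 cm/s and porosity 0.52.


Using v_s = v_d / n
v_s = 0.0401 / 0.52
v_s = 0.07712 cm/s


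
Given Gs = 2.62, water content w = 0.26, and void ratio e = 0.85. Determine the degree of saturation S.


Result: 0.8014

Derivation:
Using S = Gs * w / e
S = 2.62 * 0.26 / 0.85
S = 0.8014


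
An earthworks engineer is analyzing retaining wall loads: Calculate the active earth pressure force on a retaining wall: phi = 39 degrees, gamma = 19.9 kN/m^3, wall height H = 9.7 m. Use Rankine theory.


Compute active earth pressure coefficient:
Ka = tan^2(45 - phi/2) = tan^2(25.5) = 0.227506
Compute active force:
Pa = 0.5 * Ka * gamma * H^2
Pa = 0.5 * 0.227506 * 19.9 * 9.7^2
Pa = 212.99 kN/m


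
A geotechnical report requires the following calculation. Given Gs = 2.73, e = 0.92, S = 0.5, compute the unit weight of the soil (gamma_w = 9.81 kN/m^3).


Using gamma = gamma_w * (Gs + S*e) / (1 + e)
Numerator: Gs + S*e = 2.73 + 0.5*0.92 = 3.19
Denominator: 1 + e = 1 + 0.92 = 1.92
gamma = 9.81 * 3.19 / 1.92
gamma = 16.299 kN/m^3


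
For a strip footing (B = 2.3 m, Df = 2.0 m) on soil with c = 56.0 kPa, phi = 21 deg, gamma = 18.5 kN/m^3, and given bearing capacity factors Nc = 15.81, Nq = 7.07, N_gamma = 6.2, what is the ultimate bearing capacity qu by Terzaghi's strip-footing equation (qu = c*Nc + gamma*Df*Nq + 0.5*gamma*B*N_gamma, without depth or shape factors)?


Compute qu = c*Nc + gamma*Df*Nq + 0.5*gamma*B*N_gamma
Term 1: 56.0 * 15.81 = 885.36
Term 2: 18.5 * 2.0 * 7.07 = 261.59
Term 3: 0.5 * 18.5 * 2.3 * 6.2 = 131.905
qu = 885.36 + 261.59 + 131.905
qu = 1278.86 kPa


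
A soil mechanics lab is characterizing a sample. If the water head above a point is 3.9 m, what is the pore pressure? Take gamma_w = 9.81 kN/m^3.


Using u = gamma_w * h_w
u = 9.81 * 3.9
u = 38.26 kPa


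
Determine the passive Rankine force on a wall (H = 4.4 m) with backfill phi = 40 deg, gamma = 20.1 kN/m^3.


Compute passive earth pressure coefficient:
Kp = tan^2(45 + phi/2) = tan^2(65.0) = 4.59891
Compute passive force:
Pp = 0.5 * Kp * gamma * H^2
Pp = 0.5 * 4.59891 * 20.1 * 4.4^2
Pp = 894.8 kN/m


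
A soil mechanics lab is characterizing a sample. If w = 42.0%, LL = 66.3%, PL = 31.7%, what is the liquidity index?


First compute the plasticity index:
PI = LL - PL = 66.3 - 31.7 = 34.6
Then compute the liquidity index:
LI = (w - PL) / PI
LI = (42.0 - 31.7) / 34.6
LI = 0.298


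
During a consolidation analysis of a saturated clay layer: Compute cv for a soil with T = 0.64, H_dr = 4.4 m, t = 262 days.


Using cv = T * H_dr^2 / t
H_dr^2 = 4.4^2 = 19.36
cv = 0.64 * 19.36 / 262
cv = 0.04729 m^2/day


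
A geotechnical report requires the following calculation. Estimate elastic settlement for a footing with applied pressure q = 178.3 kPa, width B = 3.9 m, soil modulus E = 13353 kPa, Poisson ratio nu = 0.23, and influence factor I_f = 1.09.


Result: 53.76 mm

Derivation:
Using Se = q * B * (1 - nu^2) * I_f / E
1 - nu^2 = 1 - 0.23^2 = 0.9471
Se = 178.3 * 3.9 * 0.9471 * 1.09 / 13353
Se = 0.053760 m
Convert to mm: Se = 0.053760 * 1000 = 53.76 mm


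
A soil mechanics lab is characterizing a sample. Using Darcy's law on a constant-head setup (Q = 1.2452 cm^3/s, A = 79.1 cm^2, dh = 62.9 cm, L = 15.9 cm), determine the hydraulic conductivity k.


Result: 0.003979 cm/s

Derivation:
Compute hydraulic gradient:
i = dh / L = 62.9 / 15.9 = 3.95597
Then apply Darcy's law:
k = Q / (A * i)
k = 1.2452 / (79.1 * 3.95597)
k = 1.2452 / 312.918
k = 0.003979 cm/s


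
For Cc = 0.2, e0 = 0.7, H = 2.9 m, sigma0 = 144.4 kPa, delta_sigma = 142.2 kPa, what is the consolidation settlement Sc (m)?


Result: 0.1016 m

Derivation:
Using Sc = Cc * H / (1 + e0) * log10((sigma0 + delta_sigma) / sigma0)
Stress ratio = (144.4 + 142.2) / 144.4 = 1.98476
log10(1.98476) = 0.297709
Cc * H / (1 + e0) = 0.2 * 2.9 / (1 + 0.7) = 0.341176
Sc = 0.341176 * 0.297709
Sc = 0.1016 m


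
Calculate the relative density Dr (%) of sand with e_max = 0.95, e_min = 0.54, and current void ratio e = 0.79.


Using Dr = (e_max - e) / (e_max - e_min) * 100
e_max - e = 0.95 - 0.79 = 0.16
e_max - e_min = 0.95 - 0.54 = 0.41
Dr = 0.16 / 0.41 * 100
Dr = 39.02 %


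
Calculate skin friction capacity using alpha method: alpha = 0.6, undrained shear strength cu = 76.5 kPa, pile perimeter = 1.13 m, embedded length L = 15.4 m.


Result: 798.75 kN

Derivation:
Using Qs = alpha * cu * perimeter * L
Qs = 0.6 * 76.5 * 1.13 * 15.4
Qs = 798.75 kN


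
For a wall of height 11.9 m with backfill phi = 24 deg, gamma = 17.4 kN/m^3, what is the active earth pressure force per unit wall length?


Compute active earth pressure coefficient:
Ka = tan^2(45 - phi/2) = tan^2(33.0) = 0.42173
Compute active force:
Pa = 0.5 * Ka * gamma * H^2
Pa = 0.5 * 0.42173 * 17.4 * 11.9^2
Pa = 519.57 kN/m


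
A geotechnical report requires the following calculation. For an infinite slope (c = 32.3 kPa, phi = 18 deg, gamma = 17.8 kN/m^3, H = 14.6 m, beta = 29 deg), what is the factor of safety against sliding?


Using Fs = c / (gamma*H*sin(beta)*cos(beta)) + tan(phi)/tan(beta)
Cohesion contribution = 32.3 / (17.8*14.6*sin(29)*cos(29))
Cohesion contribution = 0.293116
Friction contribution = tan(18)/tan(29) = 0.586171
Fs = 0.293116 + 0.586171
Fs = 0.879


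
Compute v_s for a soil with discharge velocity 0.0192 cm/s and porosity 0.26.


Using v_s = v_d / n
v_s = 0.0192 / 0.26
v_s = 0.07385 cm/s


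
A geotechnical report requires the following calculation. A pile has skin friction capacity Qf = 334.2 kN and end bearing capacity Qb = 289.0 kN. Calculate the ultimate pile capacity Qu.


Result: 623.2 kN

Derivation:
Using Qu = Qf + Qb
Qu = 334.2 + 289.0
Qu = 623.2 kN


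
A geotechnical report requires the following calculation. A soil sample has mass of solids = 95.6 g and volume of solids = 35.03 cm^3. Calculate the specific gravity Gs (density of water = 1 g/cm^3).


Using Gs = m_s / (V_s * rho_w)
Since rho_w = 1 g/cm^3:
Gs = 95.6 / 35.03
Gs = 2.729


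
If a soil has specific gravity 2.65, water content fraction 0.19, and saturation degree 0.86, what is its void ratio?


Using the relation e = Gs * w / S
e = 2.65 * 0.19 / 0.86
e = 0.5855


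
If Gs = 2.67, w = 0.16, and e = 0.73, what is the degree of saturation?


Using S = Gs * w / e
S = 2.67 * 0.16 / 0.73
S = 0.5852


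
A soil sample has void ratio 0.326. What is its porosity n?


Using the relation n = e / (1 + e)
n = 0.326 / (1 + 0.326)
n = 0.326 / 1.326
n = 0.2459


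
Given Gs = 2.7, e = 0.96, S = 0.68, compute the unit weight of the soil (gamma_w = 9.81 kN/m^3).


Using gamma = gamma_w * (Gs + S*e) / (1 + e)
Numerator: Gs + S*e = 2.7 + 0.68*0.96 = 3.3528
Denominator: 1 + e = 1 + 0.96 = 1.96
gamma = 9.81 * 3.3528 / 1.96
gamma = 16.781 kN/m^3


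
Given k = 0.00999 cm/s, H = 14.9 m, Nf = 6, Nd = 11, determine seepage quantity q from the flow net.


Convert k to m/s for unit consistency with H:
k = 0.00999 cm/s = 0.00999 / 100 m/s = 9.99e-05 m/s
Using q = k * H * Nf / Nd
Nf / Nd = 6 / 11 = 0.5455
q = 9.99e-05 * 14.9 * 0.5455
q = 0.0008119 m^3/s per m


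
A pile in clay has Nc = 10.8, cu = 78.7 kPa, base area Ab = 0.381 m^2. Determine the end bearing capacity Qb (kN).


Using Qb = Nc * cu * Ab
Qb = 10.8 * 78.7 * 0.381
Qb = 323.83 kN


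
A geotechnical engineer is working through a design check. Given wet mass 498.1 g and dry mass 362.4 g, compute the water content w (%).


Using w = (m_wet - m_dry) / m_dry * 100
m_wet - m_dry = 498.1 - 362.4 = 135.7 g
w = 135.7 / 362.4 * 100
w = 37.44 %


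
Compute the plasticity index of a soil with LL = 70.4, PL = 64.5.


Result: 5.9

Derivation:
Using PI = LL - PL
PI = 70.4 - 64.5
PI = 5.9


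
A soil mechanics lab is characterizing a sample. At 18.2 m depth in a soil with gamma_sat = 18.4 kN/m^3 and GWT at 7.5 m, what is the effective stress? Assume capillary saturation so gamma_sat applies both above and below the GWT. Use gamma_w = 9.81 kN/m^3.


Result: 229.91 kPa

Derivation:
Total stress = gamma_sat * depth
sigma = 18.4 * 18.2 = 334.88 kPa
Pore water pressure u = gamma_w * (depth - d_wt)
u = 9.81 * (18.2 - 7.5) = 104.967 kPa
Effective stress = sigma - u
sigma' = 334.88 - 104.967 = 229.91 kPa


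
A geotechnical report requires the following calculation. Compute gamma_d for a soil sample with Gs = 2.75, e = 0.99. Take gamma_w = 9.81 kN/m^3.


Using gamma_d = Gs * gamma_w / (1 + e)
gamma_d = 2.75 * 9.81 / (1 + 0.99)
gamma_d = 2.75 * 9.81 / 1.99
gamma_d = 13.557 kN/m^3


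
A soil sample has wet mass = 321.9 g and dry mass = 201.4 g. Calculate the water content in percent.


Using w = (m_wet - m_dry) / m_dry * 100
m_wet - m_dry = 321.9 - 201.4 = 120.5 g
w = 120.5 / 201.4 * 100
w = 59.83 %


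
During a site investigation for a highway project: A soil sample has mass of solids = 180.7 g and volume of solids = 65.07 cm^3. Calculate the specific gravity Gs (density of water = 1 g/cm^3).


Using Gs = m_s / (V_s * rho_w)
Since rho_w = 1 g/cm^3:
Gs = 180.7 / 65.07
Gs = 2.777


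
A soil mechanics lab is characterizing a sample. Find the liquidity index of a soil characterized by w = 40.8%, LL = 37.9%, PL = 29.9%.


First compute the plasticity index:
PI = LL - PL = 37.9 - 29.9 = 8.0
Then compute the liquidity index:
LI = (w - PL) / PI
LI = (40.8 - 29.9) / 8.0
LI = 1.362


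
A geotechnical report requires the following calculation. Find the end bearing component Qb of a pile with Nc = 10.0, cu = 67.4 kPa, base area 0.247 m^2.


Using Qb = Nc * cu * Ab
Qb = 10.0 * 67.4 * 0.247
Qb = 166.48 kN


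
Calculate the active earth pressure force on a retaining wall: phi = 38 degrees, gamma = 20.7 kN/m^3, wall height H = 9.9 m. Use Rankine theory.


Compute active earth pressure coefficient:
Ka = tan^2(45 - phi/2) = tan^2(26.0) = 0.237883
Compute active force:
Pa = 0.5 * Ka * gamma * H^2
Pa = 0.5 * 0.237883 * 20.7 * 9.9^2
Pa = 241.31 kN/m


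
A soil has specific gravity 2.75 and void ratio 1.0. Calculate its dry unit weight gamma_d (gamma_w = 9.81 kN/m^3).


Result: 13.489 kN/m^3

Derivation:
Using gamma_d = Gs * gamma_w / (1 + e)
gamma_d = 2.75 * 9.81 / (1 + 1.0)
gamma_d = 2.75 * 9.81 / 2.0
gamma_d = 13.489 kN/m^3


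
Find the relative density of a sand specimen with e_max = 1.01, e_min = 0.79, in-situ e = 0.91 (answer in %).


Using Dr = (e_max - e) / (e_max - e_min) * 100
e_max - e = 1.01 - 0.91 = 0.1
e_max - e_min = 1.01 - 0.79 = 0.22
Dr = 0.1 / 0.22 * 100
Dr = 45.45 %


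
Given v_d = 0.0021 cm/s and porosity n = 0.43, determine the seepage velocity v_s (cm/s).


Using v_s = v_d / n
v_s = 0.0021 / 0.43
v_s = 0.00488 cm/s


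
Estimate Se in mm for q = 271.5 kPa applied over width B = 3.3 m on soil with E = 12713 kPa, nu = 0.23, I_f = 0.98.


Using Se = q * B * (1 - nu^2) * I_f / E
1 - nu^2 = 1 - 0.23^2 = 0.9471
Se = 271.5 * 3.3 * 0.9471 * 0.98 / 12713
Se = 0.065412 m
Convert to mm: Se = 0.065412 * 1000 = 65.412 mm


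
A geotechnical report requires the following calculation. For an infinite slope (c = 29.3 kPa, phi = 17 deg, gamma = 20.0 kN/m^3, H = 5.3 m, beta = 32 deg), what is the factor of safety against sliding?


Using Fs = c / (gamma*H*sin(beta)*cos(beta)) + tan(phi)/tan(beta)
Cohesion contribution = 29.3 / (20.0*5.3*sin(32)*cos(32))
Cohesion contribution = 0.61508
Friction contribution = tan(17)/tan(32) = 0.489271
Fs = 0.61508 + 0.489271
Fs = 1.104


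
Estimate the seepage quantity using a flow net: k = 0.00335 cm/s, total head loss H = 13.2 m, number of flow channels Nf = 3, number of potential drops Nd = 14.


Convert k to m/s for unit consistency with H:
k = 0.00335 cm/s = 0.00335 / 100 m/s = 3.35e-05 m/s
Using q = k * H * Nf / Nd
Nf / Nd = 3 / 14 = 0.2143
q = 3.35e-05 * 13.2 * 0.2143
q = 9.476e-05 m^3/s per m


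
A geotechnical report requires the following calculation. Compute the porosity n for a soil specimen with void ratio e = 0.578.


Result: 0.3663

Derivation:
Using the relation n = e / (1 + e)
n = 0.578 / (1 + 0.578)
n = 0.578 / 1.578
n = 0.3663


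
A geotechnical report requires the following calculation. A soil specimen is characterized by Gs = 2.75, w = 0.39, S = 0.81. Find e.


Result: 1.3241

Derivation:
Using the relation e = Gs * w / S
e = 2.75 * 0.39 / 0.81
e = 1.3241


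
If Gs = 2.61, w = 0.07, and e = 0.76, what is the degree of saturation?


Result: 0.2404

Derivation:
Using S = Gs * w / e
S = 2.61 * 0.07 / 0.76
S = 0.2404


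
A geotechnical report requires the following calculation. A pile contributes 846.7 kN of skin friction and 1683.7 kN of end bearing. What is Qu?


Result: 2530.4 kN

Derivation:
Using Qu = Qf + Qb
Qu = 846.7 + 1683.7
Qu = 2530.4 kN


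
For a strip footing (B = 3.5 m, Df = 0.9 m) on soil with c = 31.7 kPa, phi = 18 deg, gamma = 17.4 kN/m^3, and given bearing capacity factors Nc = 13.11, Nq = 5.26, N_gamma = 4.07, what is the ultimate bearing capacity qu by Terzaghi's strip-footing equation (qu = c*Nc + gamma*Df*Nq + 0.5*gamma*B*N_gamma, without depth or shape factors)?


Compute qu = c*Nc + gamma*Df*Nq + 0.5*gamma*B*N_gamma
Term 1: 31.7 * 13.11 = 415.587
Term 2: 17.4 * 0.9 * 5.26 = 82.3716
Term 3: 0.5 * 17.4 * 3.5 * 4.07 = 123.9315
qu = 415.587 + 82.3716 + 123.9315
qu = 621.89 kPa


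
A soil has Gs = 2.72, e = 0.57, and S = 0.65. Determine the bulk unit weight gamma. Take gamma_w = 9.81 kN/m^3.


Result: 19.311 kN/m^3

Derivation:
Using gamma = gamma_w * (Gs + S*e) / (1 + e)
Numerator: Gs + S*e = 2.72 + 0.65*0.57 = 3.0905
Denominator: 1 + e = 1 + 0.57 = 1.57
gamma = 9.81 * 3.0905 / 1.57
gamma = 19.311 kN/m^3


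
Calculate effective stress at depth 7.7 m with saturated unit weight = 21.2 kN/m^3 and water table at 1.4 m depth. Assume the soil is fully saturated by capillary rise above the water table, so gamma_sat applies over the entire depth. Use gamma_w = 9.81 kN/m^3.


Total stress = gamma_sat * depth
sigma = 21.2 * 7.7 = 163.24 kPa
Pore water pressure u = gamma_w * (depth - d_wt)
u = 9.81 * (7.7 - 1.4) = 61.803 kPa
Effective stress = sigma - u
sigma' = 163.24 - 61.803 = 101.44 kPa


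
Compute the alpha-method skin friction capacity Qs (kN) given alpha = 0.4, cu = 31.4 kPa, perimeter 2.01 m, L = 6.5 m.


Using Qs = alpha * cu * perimeter * L
Qs = 0.4 * 31.4 * 2.01 * 6.5
Qs = 164.1 kN


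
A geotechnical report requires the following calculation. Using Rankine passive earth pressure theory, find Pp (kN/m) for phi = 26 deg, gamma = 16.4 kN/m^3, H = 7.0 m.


Compute passive earth pressure coefficient:
Kp = tan^2(45 + phi/2) = tan^2(58.0) = 2.561071
Compute passive force:
Pp = 0.5 * Kp * gamma * H^2
Pp = 0.5 * 2.561071 * 16.4 * 7.0^2
Pp = 1029.04 kN/m


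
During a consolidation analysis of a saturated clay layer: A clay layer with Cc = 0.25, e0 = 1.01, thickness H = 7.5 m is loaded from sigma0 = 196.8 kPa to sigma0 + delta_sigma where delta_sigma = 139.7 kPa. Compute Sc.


Using Sc = Cc * H / (1 + e0) * log10((sigma0 + delta_sigma) / sigma0)
Stress ratio = (196.8 + 139.7) / 196.8 = 1.70986
log10(1.70986) = 0.23296
Cc * H / (1 + e0) = 0.25 * 7.5 / (1 + 1.01) = 0.932836
Sc = 0.932836 * 0.23296
Sc = 0.2173 m


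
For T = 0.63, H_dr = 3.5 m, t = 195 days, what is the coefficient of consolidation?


Using cv = T * H_dr^2 / t
H_dr^2 = 3.5^2 = 12.25
cv = 0.63 * 12.25 / 195
cv = 0.03958 m^2/day


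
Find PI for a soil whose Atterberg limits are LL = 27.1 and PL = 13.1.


Result: 14.0

Derivation:
Using PI = LL - PL
PI = 27.1 - 13.1
PI = 14.0


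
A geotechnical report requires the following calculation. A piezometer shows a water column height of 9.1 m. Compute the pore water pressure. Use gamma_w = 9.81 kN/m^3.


Using u = gamma_w * h_w
u = 9.81 * 9.1
u = 89.27 kPa


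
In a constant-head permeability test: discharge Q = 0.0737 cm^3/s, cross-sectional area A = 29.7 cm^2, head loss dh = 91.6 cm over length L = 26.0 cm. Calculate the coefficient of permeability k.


Compute hydraulic gradient:
i = dh / L = 91.6 / 26.0 = 3.52308
Then apply Darcy's law:
k = Q / (A * i)
k = 0.0737 / (29.7 * 3.52308)
k = 0.0737 / 104.635
k = 0.000704 cm/s


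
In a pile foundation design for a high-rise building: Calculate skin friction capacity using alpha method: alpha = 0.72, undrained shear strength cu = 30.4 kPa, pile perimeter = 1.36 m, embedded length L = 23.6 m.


Using Qs = alpha * cu * perimeter * L
Qs = 0.72 * 30.4 * 1.36 * 23.6
Qs = 702.52 kN


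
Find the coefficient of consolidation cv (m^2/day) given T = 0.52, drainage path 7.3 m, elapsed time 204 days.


Result: 0.13584 m^2/day

Derivation:
Using cv = T * H_dr^2 / t
H_dr^2 = 7.3^2 = 53.29
cv = 0.52 * 53.29 / 204
cv = 0.13584 m^2/day


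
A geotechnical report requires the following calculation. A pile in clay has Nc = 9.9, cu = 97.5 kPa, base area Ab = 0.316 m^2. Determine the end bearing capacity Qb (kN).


Using Qb = Nc * cu * Ab
Qb = 9.9 * 97.5 * 0.316
Qb = 305.02 kN


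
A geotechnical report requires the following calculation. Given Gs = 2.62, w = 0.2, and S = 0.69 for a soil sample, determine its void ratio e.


Result: 0.7594

Derivation:
Using the relation e = Gs * w / S
e = 2.62 * 0.2 / 0.69
e = 0.7594


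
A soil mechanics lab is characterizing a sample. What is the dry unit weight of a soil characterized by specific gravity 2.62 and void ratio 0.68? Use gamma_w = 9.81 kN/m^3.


Result: 15.299 kN/m^3

Derivation:
Using gamma_d = Gs * gamma_w / (1 + e)
gamma_d = 2.62 * 9.81 / (1 + 0.68)
gamma_d = 2.62 * 9.81 / 1.68
gamma_d = 15.299 kN/m^3


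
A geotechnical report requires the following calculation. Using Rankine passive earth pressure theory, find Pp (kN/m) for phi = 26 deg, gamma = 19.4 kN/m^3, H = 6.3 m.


Result: 985.99 kN/m

Derivation:
Compute passive earth pressure coefficient:
Kp = tan^2(45 + phi/2) = tan^2(58.0) = 2.561071
Compute passive force:
Pp = 0.5 * Kp * gamma * H^2
Pp = 0.5 * 2.561071 * 19.4 * 6.3^2
Pp = 985.99 kN/m


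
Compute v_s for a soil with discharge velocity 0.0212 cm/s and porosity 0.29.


Using v_s = v_d / n
v_s = 0.0212 / 0.29
v_s = 0.0731 cm/s


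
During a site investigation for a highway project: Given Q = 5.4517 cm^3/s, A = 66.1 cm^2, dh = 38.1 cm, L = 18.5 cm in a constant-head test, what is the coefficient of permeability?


Compute hydraulic gradient:
i = dh / L = 38.1 / 18.5 = 2.05946
Then apply Darcy's law:
k = Q / (A * i)
k = 5.4517 / (66.1 * 2.05946)
k = 5.4517 / 136.13
k = 0.040048 cm/s


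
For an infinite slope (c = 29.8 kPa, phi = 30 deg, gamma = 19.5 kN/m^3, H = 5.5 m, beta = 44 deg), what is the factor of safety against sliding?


Using Fs = c / (gamma*H*sin(beta)*cos(beta)) + tan(phi)/tan(beta)
Cohesion contribution = 29.8 / (19.5*5.5*sin(44)*cos(44))
Cohesion contribution = 0.55605
Friction contribution = tan(30)/tan(44) = 0.597864
Fs = 0.55605 + 0.597864
Fs = 1.154


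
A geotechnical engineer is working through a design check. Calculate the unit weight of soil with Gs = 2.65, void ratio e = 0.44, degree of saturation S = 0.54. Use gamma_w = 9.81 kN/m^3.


Using gamma = gamma_w * (Gs + S*e) / (1 + e)
Numerator: Gs + S*e = 2.65 + 0.54*0.44 = 2.8876
Denominator: 1 + e = 1 + 0.44 = 1.44
gamma = 9.81 * 2.8876 / 1.44
gamma = 19.672 kN/m^3


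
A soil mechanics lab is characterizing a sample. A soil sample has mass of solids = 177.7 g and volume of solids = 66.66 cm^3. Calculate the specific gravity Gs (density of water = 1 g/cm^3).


Using Gs = m_s / (V_s * rho_w)
Since rho_w = 1 g/cm^3:
Gs = 177.7 / 66.66
Gs = 2.666


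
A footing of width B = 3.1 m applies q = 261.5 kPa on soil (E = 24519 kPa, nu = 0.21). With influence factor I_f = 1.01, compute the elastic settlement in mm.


Using Se = q * B * (1 - nu^2) * I_f / E
1 - nu^2 = 1 - 0.21^2 = 0.9559
Se = 261.5 * 3.1 * 0.9559 * 1.01 / 24519
Se = 0.031920 m
Convert to mm: Se = 0.031920 * 1000 = 31.92 mm


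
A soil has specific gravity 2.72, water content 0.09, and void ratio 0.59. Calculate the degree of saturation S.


Using S = Gs * w / e
S = 2.72 * 0.09 / 0.59
S = 0.4149


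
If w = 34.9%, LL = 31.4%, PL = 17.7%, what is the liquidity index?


First compute the plasticity index:
PI = LL - PL = 31.4 - 17.7 = 13.7
Then compute the liquidity index:
LI = (w - PL) / PI
LI = (34.9 - 17.7) / 13.7
LI = 1.255


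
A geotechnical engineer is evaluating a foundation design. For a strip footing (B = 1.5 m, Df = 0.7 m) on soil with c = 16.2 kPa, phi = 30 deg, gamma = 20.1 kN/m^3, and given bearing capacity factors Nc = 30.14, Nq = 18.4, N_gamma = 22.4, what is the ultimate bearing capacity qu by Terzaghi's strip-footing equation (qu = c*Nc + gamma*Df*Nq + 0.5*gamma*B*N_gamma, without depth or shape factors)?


Result: 1084.84 kPa

Derivation:
Compute qu = c*Nc + gamma*Df*Nq + 0.5*gamma*B*N_gamma
Term 1: 16.2 * 30.14 = 488.268
Term 2: 20.1 * 0.7 * 18.4 = 258.888
Term 3: 0.5 * 20.1 * 1.5 * 22.4 = 337.68
qu = 488.268 + 258.888 + 337.68
qu = 1084.84 kPa


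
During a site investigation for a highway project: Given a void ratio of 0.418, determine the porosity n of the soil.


Result: 0.2948

Derivation:
Using the relation n = e / (1 + e)
n = 0.418 / (1 + 0.418)
n = 0.418 / 1.418
n = 0.2948


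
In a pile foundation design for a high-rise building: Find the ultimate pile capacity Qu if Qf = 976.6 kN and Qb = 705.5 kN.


Using Qu = Qf + Qb
Qu = 976.6 + 705.5
Qu = 1682.1 kN


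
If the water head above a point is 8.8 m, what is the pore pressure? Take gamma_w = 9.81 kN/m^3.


Result: 86.33 kPa

Derivation:
Using u = gamma_w * h_w
u = 9.81 * 8.8
u = 86.33 kPa


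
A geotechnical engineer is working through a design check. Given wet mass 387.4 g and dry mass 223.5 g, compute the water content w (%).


Using w = (m_wet - m_dry) / m_dry * 100
m_wet - m_dry = 387.4 - 223.5 = 163.9 g
w = 163.9 / 223.5 * 100
w = 73.33 %


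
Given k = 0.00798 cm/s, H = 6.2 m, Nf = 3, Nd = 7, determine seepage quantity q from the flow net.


Result: 0.000212 m^3/s per m

Derivation:
Convert k to m/s for unit consistency with H:
k = 0.00798 cm/s = 0.00798 / 100 m/s = 7.98e-05 m/s
Using q = k * H * Nf / Nd
Nf / Nd = 3 / 7 = 0.4286
q = 7.98e-05 * 6.2 * 0.4286
q = 0.000212 m^3/s per m


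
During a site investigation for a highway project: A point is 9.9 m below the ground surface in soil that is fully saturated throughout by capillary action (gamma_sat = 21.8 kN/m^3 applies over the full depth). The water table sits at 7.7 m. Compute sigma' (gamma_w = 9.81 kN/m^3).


Total stress = gamma_sat * depth
sigma = 21.8 * 9.9 = 215.82 kPa
Pore water pressure u = gamma_w * (depth - d_wt)
u = 9.81 * (9.9 - 7.7) = 21.582 kPa
Effective stress = sigma - u
sigma' = 215.82 - 21.582 = 194.24 kPa


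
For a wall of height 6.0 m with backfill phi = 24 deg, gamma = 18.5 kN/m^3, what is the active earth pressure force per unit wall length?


Compute active earth pressure coefficient:
Ka = tan^2(45 - phi/2) = tan^2(33.0) = 0.42173
Compute active force:
Pa = 0.5 * Ka * gamma * H^2
Pa = 0.5 * 0.42173 * 18.5 * 6.0^2
Pa = 140.44 kN/m


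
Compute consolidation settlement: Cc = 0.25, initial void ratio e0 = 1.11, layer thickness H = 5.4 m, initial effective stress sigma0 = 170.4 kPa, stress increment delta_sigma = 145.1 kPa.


Using Sc = Cc * H / (1 + e0) * log10((sigma0 + delta_sigma) / sigma0)
Stress ratio = (170.4 + 145.1) / 170.4 = 1.85153
log10(1.85153) = 0.26753
Cc * H / (1 + e0) = 0.25 * 5.4 / (1 + 1.11) = 0.63981
Sc = 0.63981 * 0.26753
Sc = 0.1712 m


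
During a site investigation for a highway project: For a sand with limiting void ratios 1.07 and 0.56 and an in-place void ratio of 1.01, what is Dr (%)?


Using Dr = (e_max - e) / (e_max - e_min) * 100
e_max - e = 1.07 - 1.01 = 0.06
e_max - e_min = 1.07 - 0.56 = 0.51
Dr = 0.06 / 0.51 * 100
Dr = 11.76 %


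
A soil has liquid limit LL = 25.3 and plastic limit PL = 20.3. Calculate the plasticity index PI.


Result: 5.0

Derivation:
Using PI = LL - PL
PI = 25.3 - 20.3
PI = 5.0


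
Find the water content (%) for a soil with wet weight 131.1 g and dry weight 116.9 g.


Using w = (m_wet - m_dry) / m_dry * 100
m_wet - m_dry = 131.1 - 116.9 = 14.2 g
w = 14.2 / 116.9 * 100
w = 12.15 %


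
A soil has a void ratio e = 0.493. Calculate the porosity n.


Result: 0.3302

Derivation:
Using the relation n = e / (1 + e)
n = 0.493 / (1 + 0.493)
n = 0.493 / 1.493
n = 0.3302


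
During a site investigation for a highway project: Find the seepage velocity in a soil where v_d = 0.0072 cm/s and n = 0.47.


Using v_s = v_d / n
v_s = 0.0072 / 0.47
v_s = 0.01532 cm/s


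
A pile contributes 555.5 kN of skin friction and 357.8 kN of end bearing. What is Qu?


Result: 913.3 kN

Derivation:
Using Qu = Qf + Qb
Qu = 555.5 + 357.8
Qu = 913.3 kN


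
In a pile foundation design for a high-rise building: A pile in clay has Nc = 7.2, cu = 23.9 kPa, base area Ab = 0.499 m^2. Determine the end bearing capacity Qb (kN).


Using Qb = Nc * cu * Ab
Qb = 7.2 * 23.9 * 0.499
Qb = 85.87 kN


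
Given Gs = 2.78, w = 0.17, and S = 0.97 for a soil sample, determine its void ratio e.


Result: 0.4872

Derivation:
Using the relation e = Gs * w / S
e = 2.78 * 0.17 / 0.97
e = 0.4872


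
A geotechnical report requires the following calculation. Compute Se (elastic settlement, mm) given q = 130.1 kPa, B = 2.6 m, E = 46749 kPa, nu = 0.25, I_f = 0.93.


Using Se = q * B * (1 - nu^2) * I_f / E
1 - nu^2 = 1 - 0.25^2 = 0.9375
Se = 130.1 * 2.6 * 0.9375 * 0.93 / 46749
Se = 0.006309 m
Convert to mm: Se = 0.006309 * 1000 = 6.309 mm
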